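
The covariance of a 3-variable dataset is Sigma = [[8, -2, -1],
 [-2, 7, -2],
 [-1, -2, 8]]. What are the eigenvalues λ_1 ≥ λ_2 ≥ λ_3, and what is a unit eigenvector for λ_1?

Step 1 — characteristic polynomial p(λ) = det(λI - Sigma) = λ³ - tr·λ² + c_1·λ - det, where tr = trace, c_1 = sum of the principal 2×2 minors, det = det(Sigma):
  tr = 8 + 7 + 8 = 23,
  c_1 = (8·7 - (-2)²) + (8·8 - (-1)²) + (7·8 - (-2)²) = 52 + 63 + 52 = 167,
  det = 8·(7·8 - (-2)²) - (-2)·((-2)·8 - (-2)·(-1)) + (-1)·((-2)·(-2) - 7·(-1)) = 8·(52) - (-2)·(-18) + (-1)·(11) = 369.
  So p(λ) = λ³ - 23λ² + 167λ - 369.
Step 2 — look for an integer root (rational root theorem: any rational root is an integer divisor of 369). Testing λ = 9:
  p(9) = 729 - 1863 + 1503 - 369 = 0  ✓
  Dividing out (λ - 9): p(λ) = (λ - 9)(λ² - 14λ + 41).
Step 3 — remaining eigenvalues from the quadratic λ² - 14λ + 41 = 0:
  Δ = 14² - 4·41 = 196 - 164 = 32,  λ = (14 ± √32)/2 = (14 ± 5.6569)/2 ≈ 9.8284 or 4.1716.
  Sorted: λ_1 = 9.8284,  λ_2 = 9,  λ_3 = 4.1716  (check: sum = 23 = tr ✓).

Step 4 — unit eigenvector for λ_1 ≈ 9.8284: v spans the null space of (Sigma - λ_1 I), whose rows are
  r_1 = (-1.8284, -2, -1),  r_2 = (-2, -2.8284, -2),  r_3 = (-1, -2, -1.8284).
  v is orthogonal to every row, so take v ∝ r_1 × r_2 = ((-2)·(-2) - (-1)·(-2.8284), (-1)·(-2) - (-1.8284)·(-2), (-1.8284)·(-2.8284) - (-2)·(-2)) ≈ (1.1716, -1.6569, 1.1716).
  Let u = (1.1716, -1.6569, 1.1716).
  ||u|| = √((1.1716)² + (-1.6569)² + (1.1716)²) = √(5.4903) ≈ 2.3431,  v_1 = u/||u|| ≈ (0.5, -0.7071, 0.5) (||v_1|| = 1).

λ_1 = 9.8284,  λ_2 = 9,  λ_3 = 4.1716;  v_1 ≈ (0.5, -0.7071, 0.5)


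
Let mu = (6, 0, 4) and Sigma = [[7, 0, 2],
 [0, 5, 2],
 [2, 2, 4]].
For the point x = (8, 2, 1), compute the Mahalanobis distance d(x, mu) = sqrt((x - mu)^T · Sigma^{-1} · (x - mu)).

Step 1 — centre the observation: (x - mu) = (2, 2, -3).

Step 2 — invert Sigma (cofactor / det for 3×3, or solve directly):
  Sigma^{-1} = [[0.1739, 0.0435, -0.1087],
 [0.0435, 0.2609, -0.1522],
 [-0.1087, -0.1522, 0.3804]].

Step 3 — form the quadratic (x - mu)^T · Sigma^{-1} · (x - mu):
  Sigma^{-1} · (x - mu) = (0.7609, 1.0652, -1.663).
  (x - mu)^T · [Sigma^{-1} · (x - mu)] = (2)·(0.7609) + (2)·(1.0652) + (-3)·(-1.663) = 8.6413.

Step 4 — take square root: d = √(8.6413) ≈ 2.9396.

d(x, mu) = √(8.6413) ≈ 2.9396


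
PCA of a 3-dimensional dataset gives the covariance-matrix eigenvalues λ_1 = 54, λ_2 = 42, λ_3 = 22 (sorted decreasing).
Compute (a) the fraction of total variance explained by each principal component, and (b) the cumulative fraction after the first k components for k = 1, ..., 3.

Step 1 — total variance = trace(Sigma) = Σ λ_i = 54 + 42 + 22 = 118.

Step 2 — fraction explained by component i = λ_i / Σ λ:
  PC1: 54/118 = 0.4576
  PC2: 42/118 = 0.3559
  PC3: 22/118 = 0.1864

Step 3 — cumulative fraction after k components = (λ_1 + ... + λ_k) / Σ λ:
  k = 1: 54/118 = 0.4576
  k = 2: (54 + 42)/118 = 96/118 = 0.8136
  k = 3: (54 + 42 + 22)/118 = 118/118 = 1

Summary (fraction, with percent):

explained: PC1 0.4576 (45.76%), PC2 0.3559 (35.59%), PC3 0.1864 (18.64%);  cumulative: 0.4576, 0.8136, 1


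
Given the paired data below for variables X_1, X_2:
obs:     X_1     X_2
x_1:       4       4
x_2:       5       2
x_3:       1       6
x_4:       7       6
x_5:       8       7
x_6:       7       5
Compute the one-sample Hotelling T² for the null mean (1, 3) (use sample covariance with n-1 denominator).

Step 1 — sample mean vector:
  mean(X_1) = (4 + 5 + 1 + 7 + 8 + 7) / 6 = 32/6 = 5.3333
  mean(X_2) = (4 + 2 + 6 + 6 + 7 + 5) / 6 = 30/6 = 5
  x̄ = (5.3333, 5),  deviation x̄ - mu_0 = (5.3333, 5) - (1, 3) = (4.3333, 2).

Step 2 — sample covariance matrix, S[i,j] = (1/(n-1)) · Σ_k (x_{k,i} - mean_i) · (x_{k,j} - mean_j), divisor n-1 = 5:
  S[X_1,X_1] = ((-1.3333)·(-1.3333) + (-0.3333)·(-0.3333) + (-4.3333)·(-4.3333) + (1.6667)·(1.6667) + (2.6667)·(2.6667) + (1.6667)·(1.6667)) / 5 = 33.3333/5 = 6.6667
  S[X_1,X_2] = ((-1.3333)·(-1) + (-0.3333)·(-3) + (-4.3333)·(1) + (1.6667)·(1) + (2.6667)·(2) + (1.6667)·(0)) / 5 = 5/5 = 1
  S[X_2,X_2] = ((-1)·(-1) + (-3)·(-3) + (1)·(1) + (1)·(1) + (2)·(2) + (0)·(0)) / 5 = 16/5 = 3.2
  S = [[6.6667, 1],
 [1, 3.2]].

Step 3 — invert S. det(S) = 6.6667·3.2 - (1)² = 20.3333.
  S^{-1} = (1/det) · [[d, -b], [-b, a]] = [[0.1574, -0.0492],
 [-0.0492, 0.3279]].

Step 4 — quadratic form (x̄ - mu_0)^T · S^{-1} · (x̄ - mu_0):
  S^{-1} · (x̄ - mu_0) = (0.5836, 0.4426),
  (x̄ - mu_0)^T · [...] = (4.3333)·(0.5836) + (2)·(0.4426) = 3.4142.

Step 5 — scale by n: T² = 6 · 3.4142 = 20.4852.

T² ≈ 20.4852


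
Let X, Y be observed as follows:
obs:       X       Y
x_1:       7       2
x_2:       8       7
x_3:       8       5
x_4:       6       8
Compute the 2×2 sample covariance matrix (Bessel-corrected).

Step 1 — column means:
  mean(X) = (7 + 8 + 8 + 6) / 4 = 29/4 = 7.25
  mean(Y) = (2 + 7 + 5 + 8) / 4 = 22/4 = 5.5

Step 2 — sample covariance S[i,j] = (1/(n-1)) · Σ_k (x_{k,i} - mean_i) · (x_{k,j} - mean_j), with n-1 = 3.
  S[X,X] = ((-0.25)·(-0.25) + (0.75)·(0.75) + (0.75)·(0.75) + (-1.25)·(-1.25)) / 3 = 2.75/3 = 0.9167
  S[X,Y] = ((-0.25)·(-3.5) + (0.75)·(1.5) + (0.75)·(-0.5) + (-1.25)·(2.5)) / 3 = -1.5/3 = -0.5
  S[Y,Y] = ((-3.5)·(-3.5) + (1.5)·(1.5) + (-0.5)·(-0.5) + (2.5)·(2.5)) / 3 = 21/3 = 7

S is symmetric (S[j,i] = S[i,j]). Assembling:

S = [[0.9167, -0.5],
 [-0.5, 7]]


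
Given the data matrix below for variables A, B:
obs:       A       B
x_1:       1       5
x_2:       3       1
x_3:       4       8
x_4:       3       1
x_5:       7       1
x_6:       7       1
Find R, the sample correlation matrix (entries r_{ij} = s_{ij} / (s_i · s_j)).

Step 1 — column means:
  mean(A) = (1 + 3 + 4 + 3 + 7 + 7) / 6 = 25/6 = 4.1667
  mean(B) = (5 + 1 + 8 + 1 + 1 + 1) / 6 = 17/6 = 2.8333

Step 2 — sample variances and covariances s[i,j] = (1/(n-1)) · Σ_k (x_{k,i} - mean_i) · (x_{k,j} - mean_j), with n-1 = 5:
  s[A,A] = ((-3.1667)·(-3.1667) + (-1.1667)·(-1.1667) + (-0.1667)·(-0.1667) + (-1.1667)·(-1.1667) + (2.8333)·(2.8333) + (2.8333)·(2.8333)) / 5 = 28.8333/5 = 5.7667
  s[A,B] = ((-3.1667)·(2.1667) + (-1.1667)·(-1.8333) + (-0.1667)·(5.1667) + (-1.1667)·(-1.8333) + (2.8333)·(-1.8333) + (2.8333)·(-1.8333)) / 5 = -13.8333/5 = -2.7667
  s[B,B] = ((2.1667)·(2.1667) + (-1.8333)·(-1.8333) + (5.1667)·(5.1667) + (-1.8333)·(-1.8333) + (-1.8333)·(-1.8333) + (-1.8333)·(-1.8333)) / 5 = 44.8333/5 = 8.9667
  Sample standard deviations s_i = √(s[i,i]):
  s(A) = √(5.7667) = 2.4014
  s(B) = √(8.9667) = 2.9944

Step 3 — r_{ij} = s_{ij} / (s_i · s_j):
  r[A,A] = 1 (diagonal).
  r[A,B] = -2.7667 / (2.4014 · 2.9944) = -2.7667 / 7.1908 = -0.3848
  r[B,B] = 1 (diagonal).

R is symmetric with unit diagonal. Assembling:

R = [[1, -0.3848],
 [-0.3848, 1]]


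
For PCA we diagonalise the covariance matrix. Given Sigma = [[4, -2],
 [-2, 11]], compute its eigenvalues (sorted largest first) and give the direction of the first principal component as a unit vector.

Step 1 — characteristic polynomial of 2×2 Sigma:
  det(Sigma - λI) = λ² - trace · λ + det = 0.
  trace = 4 + 11 = 15, det = 4·11 - (-2)² = 40.
Step 2 — discriminant:
  Δ = trace² - 4·det = 225 - 160 = 65.
Step 3 — eigenvalues:
  λ = (trace ± √Δ)/2 = (15 ± 8.0623)/2,
  λ_1 = 11.5311,  λ_2 = 3.4689.

Step 4 — unit eigenvector for λ_1: solve (Sigma - λ_1 I)v = 0. First row:
  (4 - 11.5311)·v_x + (-2)·v_y = 0, i.e. (-7.5311)·v_x + (-2)·v_y = 0,
  so v ∝ (b, λ_1 - a) = (-2, 7.5311); multiply by -1 so the first entry is positive: u = (2, -7.5311).
  ||u|| = √((2)² + (-7.5311)²) = √(60.7179) ≈ 7.7922,
  v_1 = u/||u|| ≈ (0.2567, -0.9665) (||v_1|| = 1).

λ_1 = 11.5311,  λ_2 = 3.4689;  v_1 ≈ (0.2567, -0.9665)


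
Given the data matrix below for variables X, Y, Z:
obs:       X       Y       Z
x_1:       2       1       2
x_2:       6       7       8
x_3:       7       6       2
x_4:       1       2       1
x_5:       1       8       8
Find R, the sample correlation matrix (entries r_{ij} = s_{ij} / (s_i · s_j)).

Step 1 — column means:
  mean(X) = (2 + 6 + 7 + 1 + 1) / 5 = 17/5 = 3.4
  mean(Y) = (1 + 7 + 6 + 2 + 8) / 5 = 24/5 = 4.8
  mean(Z) = (2 + 8 + 2 + 1 + 8) / 5 = 21/5 = 4.2

Step 2 — sample variances and covariances s[i,j] = (1/(n-1)) · Σ_k (x_{k,i} - mean_i) · (x_{k,j} - mean_j), with n-1 = 4:
  s[X,X] = ((-1.4)·(-1.4) + (2.6)·(2.6) + (3.6)·(3.6) + (-2.4)·(-2.4) + (-2.4)·(-2.4)) / 4 = 33.2/4 = 8.3
  s[X,Y] = ((-1.4)·(-3.8) + (2.6)·(2.2) + (3.6)·(1.2) + (-2.4)·(-2.8) + (-2.4)·(3.2)) / 4 = 14.4/4 = 3.6
  s[X,Z] = ((-1.4)·(-2.2) + (2.6)·(3.8) + (3.6)·(-2.2) + (-2.4)·(-3.2) + (-2.4)·(3.8)) / 4 = 3.6/4 = 0.9
  s[Y,Y] = ((-3.8)·(-3.8) + (2.2)·(2.2) + (1.2)·(1.2) + (-2.8)·(-2.8) + (3.2)·(3.2)) / 4 = 38.8/4 = 9.7
  s[Y,Z] = ((-3.8)·(-2.2) + (2.2)·(3.8) + (1.2)·(-2.2) + (-2.8)·(-3.2) + (3.2)·(3.8)) / 4 = 35.2/4 = 8.8
  s[Z,Z] = ((-2.2)·(-2.2) + (3.8)·(3.8) + (-2.2)·(-2.2) + (-3.2)·(-3.2) + (3.8)·(3.8)) / 4 = 48.8/4 = 12.2
  Sample standard deviations s_i = √(s[i,i]):
  s(X) = √(8.3) = 2.881
  s(Y) = √(9.7) = 3.1145
  s(Z) = √(12.2) = 3.4928

Step 3 — r_{ij} = s_{ij} / (s_i · s_j):
  r[X,X] = 1 (diagonal).
  r[X,Y] = 3.6 / (2.881 · 3.1145) = 3.6 / 8.9727 = 0.4012
  r[X,Z] = 0.9 / (2.881 · 3.4928) = 0.9 / 10.0628 = 0.0894
  r[Y,Y] = 1 (diagonal).
  r[Y,Z] = 8.8 / (3.1145 · 3.4928) = 8.8 / 10.8784 = 0.8089
  r[Z,Z] = 1 (diagonal).

R is symmetric with unit diagonal. Assembling:

R = [[1, 0.4012, 0.0894],
 [0.4012, 1, 0.8089],
 [0.0894, 0.8089, 1]]


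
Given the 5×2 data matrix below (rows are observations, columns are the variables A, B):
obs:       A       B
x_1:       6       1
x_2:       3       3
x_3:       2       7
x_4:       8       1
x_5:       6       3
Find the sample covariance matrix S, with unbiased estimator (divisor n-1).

Step 1 — column means:
  mean(A) = (6 + 3 + 2 + 8 + 6) / 5 = 25/5 = 5
  mean(B) = (1 + 3 + 7 + 1 + 3) / 5 = 15/5 = 3

Step 2 — sample covariance S[i,j] = (1/(n-1)) · Σ_k (x_{k,i} - mean_i) · (x_{k,j} - mean_j), with n-1 = 4.
  S[A,A] = ((1)·(1) + (-2)·(-2) + (-3)·(-3) + (3)·(3) + (1)·(1)) / 4 = 24/4 = 6
  S[A,B] = ((1)·(-2) + (-2)·(0) + (-3)·(4) + (3)·(-2) + (1)·(0)) / 4 = -20/4 = -5
  S[B,B] = ((-2)·(-2) + (0)·(0) + (4)·(4) + (-2)·(-2) + (0)·(0)) / 4 = 24/4 = 6

S is symmetric (S[j,i] = S[i,j]). Assembling:

S = [[6, -5],
 [-5, 6]]


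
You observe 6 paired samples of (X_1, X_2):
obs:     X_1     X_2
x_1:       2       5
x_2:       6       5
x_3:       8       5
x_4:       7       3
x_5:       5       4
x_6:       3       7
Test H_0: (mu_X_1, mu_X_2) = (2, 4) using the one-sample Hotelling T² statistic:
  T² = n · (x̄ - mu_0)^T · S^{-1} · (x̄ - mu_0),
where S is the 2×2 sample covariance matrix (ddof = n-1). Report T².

Step 1 — sample mean vector:
  mean(X_1) = (2 + 6 + 8 + 7 + 5 + 3) / 6 = 31/6 = 5.1667
  mean(X_2) = (5 + 5 + 5 + 3 + 4 + 7) / 6 = 29/6 = 4.8333
  x̄ = (5.1667, 4.8333),  deviation x̄ - mu_0 = (5.1667, 4.8333) - (2, 4) = (3.1667, 0.8333).

Step 2 — sample covariance matrix, S[i,j] = (1/(n-1)) · Σ_k (x_{k,i} - mean_i) · (x_{k,j} - mean_j), divisor n-1 = 5:
  S[X_1,X_1] = ((-3.1667)·(-3.1667) + (0.8333)·(0.8333) + (2.8333)·(2.8333) + (1.8333)·(1.8333) + (-0.1667)·(-0.1667) + (-2.1667)·(-2.1667)) / 5 = 26.8333/5 = 5.3667
  S[X_1,X_2] = ((-3.1667)·(0.1667) + (0.8333)·(0.1667) + (2.8333)·(0.1667) + (1.8333)·(-1.8333) + (-0.1667)·(-0.8333) + (-2.1667)·(2.1667)) / 5 = -7.8333/5 = -1.5667
  S[X_2,X_2] = ((0.1667)·(0.1667) + (0.1667)·(0.1667) + (0.1667)·(0.1667) + (-1.8333)·(-1.8333) + (-0.8333)·(-0.8333) + (2.1667)·(2.1667)) / 5 = 8.8333/5 = 1.7667
  S = [[5.3667, -1.5667],
 [-1.5667, 1.7667]].

Step 3 — invert S. det(S) = 5.3667·1.7667 - (-1.5667)² = 7.0267.
  S^{-1} = (1/det) · [[d, -b], [-b, a]] = [[0.2514, 0.223],
 [0.223, 0.7638]].

Step 4 — quadratic form (x̄ - mu_0)^T · S^{-1} · (x̄ - mu_0):
  S^{-1} · (x̄ - mu_0) = (0.982, 1.3425),
  (x̄ - mu_0)^T · [...] = (3.1667)·(0.982) + (0.8333)·(1.3425) = 4.2283.

Step 5 — scale by n: T² = 6 · 4.2283 = 25.37.

T² ≈ 25.37


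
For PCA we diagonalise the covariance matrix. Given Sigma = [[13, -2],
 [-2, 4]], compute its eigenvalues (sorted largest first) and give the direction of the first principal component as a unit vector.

Step 1 — characteristic polynomial of 2×2 Sigma:
  det(Sigma - λI) = λ² - trace · λ + det = 0.
  trace = 13 + 4 = 17, det = 13·4 - (-2)² = 48.
Step 2 — discriminant:
  Δ = trace² - 4·det = 289 - 192 = 97.
Step 3 — eigenvalues:
  λ = (trace ± √Δ)/2 = (17 ± 9.8489)/2,
  λ_1 = 13.4244,  λ_2 = 3.5756.

Step 4 — unit eigenvector for λ_1: solve (Sigma - λ_1 I)v = 0. First row:
  (13 - 13.4244)·v_x + (-2)·v_y = 0, i.e. (-0.4244)·v_x + (-2)·v_y = 0,
  so v ∝ (b, λ_1 - a) = (-2, 0.4244); multiply by -1 so the first entry is positive: u = (2, -0.4244).
  ||u|| = √((2)² + (-0.4244)²) = √(4.1801) ≈ 2.0445,
  v_1 = u/||u|| ≈ (0.9782, -0.2076) (||v_1|| = 1).

λ_1 = 13.4244,  λ_2 = 3.5756;  v_1 ≈ (0.9782, -0.2076)


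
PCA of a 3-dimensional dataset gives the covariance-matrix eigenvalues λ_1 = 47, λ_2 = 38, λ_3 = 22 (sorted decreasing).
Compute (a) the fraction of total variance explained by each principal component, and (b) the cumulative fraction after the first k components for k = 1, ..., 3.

Step 1 — total variance = trace(Sigma) = Σ λ_i = 47 + 38 + 22 = 107.

Step 2 — fraction explained by component i = λ_i / Σ λ:
  PC1: 47/107 = 0.4393
  PC2: 38/107 = 0.3551
  PC3: 22/107 = 0.2056

Step 3 — cumulative fraction after k components = (λ_1 + ... + λ_k) / Σ λ:
  k = 1: 47/107 = 0.4393
  k = 2: (47 + 38)/107 = 85/107 = 0.7944
  k = 3: (47 + 38 + 22)/107 = 107/107 = 1

Summary (fraction, with percent):

explained: PC1 0.4393 (43.93%), PC2 0.3551 (35.51%), PC3 0.2056 (20.56%);  cumulative: 0.4393, 0.7944, 1


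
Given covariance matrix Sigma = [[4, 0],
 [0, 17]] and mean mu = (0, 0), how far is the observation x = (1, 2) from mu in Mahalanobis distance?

Step 1 — centre the observation: (x - mu) = (1, 2).

Step 2 — invert Sigma. det(Sigma) = 4·17 - (0)² = 68.
  Sigma^{-1} = (1/det) · [[d, -b], [-b, a]] = [[0.25, 0],
 [0, 0.0588]].

Step 3 — form the quadratic (x - mu)^T · Sigma^{-1} · (x - mu):
  Sigma^{-1} · (x - mu) = (0.25, 0.1176).
  (x - mu)^T · [Sigma^{-1} · (x - mu)] = (1)·(0.25) + (2)·(0.1176) = 0.4853.

Step 4 — take square root: d = √(0.4853) ≈ 0.6966.

d(x, mu) = √(0.4853) ≈ 0.6966


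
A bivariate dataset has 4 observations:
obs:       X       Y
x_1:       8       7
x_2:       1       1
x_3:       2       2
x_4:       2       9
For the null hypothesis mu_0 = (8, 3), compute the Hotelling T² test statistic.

Step 1 — sample mean vector:
  mean(X) = (8 + 1 + 2 + 2) / 4 = 13/4 = 3.25
  mean(Y) = (7 + 1 + 2 + 9) / 4 = 19/4 = 4.75
  x̄ = (3.25, 4.75),  deviation x̄ - mu_0 = (3.25, 4.75) - (8, 3) = (-4.75, 1.75).

Step 2 — sample covariance matrix, S[i,j] = (1/(n-1)) · Σ_k (x_{k,i} - mean_i) · (x_{k,j} - mean_j), divisor n-1 = 3:
  S[X,X] = ((4.75)·(4.75) + (-2.25)·(-2.25) + (-1.25)·(-1.25) + (-1.25)·(-1.25)) / 3 = 30.75/3 = 10.25
  S[X,Y] = ((4.75)·(2.25) + (-2.25)·(-3.75) + (-1.25)·(-2.75) + (-1.25)·(4.25)) / 3 = 17.25/3 = 5.75
  S[Y,Y] = ((2.25)·(2.25) + (-3.75)·(-3.75) + (-2.75)·(-2.75) + (4.25)·(4.25)) / 3 = 44.75/3 = 14.9167
  S = [[10.25, 5.75],
 [5.75, 14.9167]].

Step 3 — invert S. det(S) = 10.25·14.9167 - (5.75)² = 119.8333.
  S^{-1} = (1/det) · [[d, -b], [-b, a]] = [[0.1245, -0.048],
 [-0.048, 0.0855]].

Step 4 — quadratic form (x̄ - mu_0)^T · S^{-1} · (x̄ - mu_0):
  S^{-1} · (x̄ - mu_0) = (-0.6752, 0.3776),
  (x̄ - mu_0)^T · [...] = (-4.75)·(-0.6752) + (1.75)·(0.3776) = 3.8682.

Step 5 — scale by n: T² = 4 · 3.8682 = 15.4729.

T² ≈ 15.4729


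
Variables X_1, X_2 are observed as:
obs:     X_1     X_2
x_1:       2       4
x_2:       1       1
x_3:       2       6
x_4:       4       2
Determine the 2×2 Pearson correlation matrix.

Step 1 — column means:
  mean(X_1) = (2 + 1 + 2 + 4) / 4 = 9/4 = 2.25
  mean(X_2) = (4 + 1 + 6 + 2) / 4 = 13/4 = 3.25

Step 2 — sample variances and covariances s[i,j] = (1/(n-1)) · Σ_k (x_{k,i} - mean_i) · (x_{k,j} - mean_j), with n-1 = 3:
  s[X_1,X_1] = ((-0.25)·(-0.25) + (-1.25)·(-1.25) + (-0.25)·(-0.25) + (1.75)·(1.75)) / 3 = 4.75/3 = 1.5833
  s[X_1,X_2] = ((-0.25)·(0.75) + (-1.25)·(-2.25) + (-0.25)·(2.75) + (1.75)·(-1.25)) / 3 = -0.25/3 = -0.0833
  s[X_2,X_2] = ((0.75)·(0.75) + (-2.25)·(-2.25) + (2.75)·(2.75) + (-1.25)·(-1.25)) / 3 = 14.75/3 = 4.9167
  Sample standard deviations s_i = √(s[i,i]):
  s(X_1) = √(1.5833) = 1.2583
  s(X_2) = √(4.9167) = 2.2174

Step 3 — r_{ij} = s_{ij} / (s_i · s_j):
  r[X_1,X_1] = 1 (diagonal).
  r[X_1,X_2] = -0.0833 / (1.2583 · 2.2174) = -0.0833 / 2.7901 = -0.0299
  r[X_2,X_2] = 1 (diagonal).

R is symmetric with unit diagonal. Assembling:

R = [[1, -0.0299],
 [-0.0299, 1]]


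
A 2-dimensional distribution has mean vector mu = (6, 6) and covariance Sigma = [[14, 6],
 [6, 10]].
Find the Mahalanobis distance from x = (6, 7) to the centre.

Step 1 — centre the observation: (x - mu) = (0, 1).

Step 2 — invert Sigma. det(Sigma) = 14·10 - (6)² = 104.
  Sigma^{-1} = (1/det) · [[d, -b], [-b, a]] = [[0.0962, -0.0577],
 [-0.0577, 0.1346]].

Step 3 — form the quadratic (x - mu)^T · Sigma^{-1} · (x - mu):
  Sigma^{-1} · (x - mu) = (-0.0577, 0.1346).
  (x - mu)^T · [Sigma^{-1} · (x - mu)] = (0)·(-0.0577) + (1)·(0.1346) = 0.1346.

Step 4 — take square root: d = √(0.1346) ≈ 0.3669.

d(x, mu) = √(0.1346) ≈ 0.3669


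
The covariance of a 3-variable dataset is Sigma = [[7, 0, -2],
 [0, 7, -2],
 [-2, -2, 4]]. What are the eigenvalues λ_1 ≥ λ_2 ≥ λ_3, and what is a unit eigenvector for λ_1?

Step 1 — characteristic polynomial p(λ) = det(λI - Sigma) = λ³ - tr·λ² + c_1·λ - det, where tr = trace, c_1 = sum of the principal 2×2 minors, det = det(Sigma):
  tr = 7 + 7 + 4 = 18,
  c_1 = (7·7 - (0)²) + (7·4 - (-2)²) + (7·4 - (-2)²) = 49 + 24 + 24 = 97,
  det = 7·(7·4 - (-2)²) - (0)·((0)·4 - (-2)·(-2)) + (-2)·((0)·(-2) - 7·(-2)) = 7·(24) - (0)·(-4) + (-2)·(14) = 140.
  So p(λ) = λ³ - 18λ² + 97λ - 140.
Step 2 — look for an integer root (rational root theorem: any rational root is an integer divisor of 140). Testing λ = 7:
  p(7) = 343 - 882 + 679 - 140 = 0  ✓
  Dividing out (λ - 7): p(λ) = (λ - 7)(λ² - 11λ + 20).
Step 3 — remaining eigenvalues from the quadratic λ² - 11λ + 20 = 0:
  Δ = 11² - 4·20 = 121 - 80 = 41,  λ = (11 ± √41)/2 = (11 ± 6.4031)/2 ≈ 8.7016 or 2.2984.
  Sorted: λ_1 = 8.7016,  λ_2 = 7,  λ_3 = 2.2984  (check: sum = 18 = tr ✓).

Step 4 — unit eigenvector for λ_1 ≈ 8.7016: v spans the null space of (Sigma - λ_1 I), whose rows are
  r_1 = (-1.7016, 0, -2),  r_2 = (0, -1.7016, -2),  r_3 = (-2, -2, -4.7016).
  v is orthogonal to every row, so take v ∝ r_1 × r_2 = ((0)·(-2) - (-2)·(-1.7016), (-2)·(0) - (-1.7016)·(-2), (-1.7016)·(-1.7016) - (0)·(0)) ≈ (-3.4031, -3.4031, 2.8953).
  Rescale (multiply by -1 so the first nonzero entry is positive): u = (3.4031, 3.4031, -2.8953).
  ||u|| = √((3.4031)² + (3.4031)² + (-2.8953)²) = √(31.5454) ≈ 5.6165,  v_1 = u/||u|| ≈ (0.6059, 0.6059, -0.5155) (||v_1|| = 1).

λ_1 = 8.7016,  λ_2 = 7,  λ_3 = 2.2984;  v_1 ≈ (0.6059, 0.6059, -0.5155)


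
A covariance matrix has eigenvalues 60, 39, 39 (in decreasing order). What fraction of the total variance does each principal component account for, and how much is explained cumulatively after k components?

Step 1 — total variance = trace(Sigma) = Σ λ_i = 60 + 39 + 39 = 138.

Step 2 — fraction explained by component i = λ_i / Σ λ:
  PC1: 60/138 = 0.4348
  PC2: 39/138 = 0.2826
  PC3: 39/138 = 0.2826

Step 3 — cumulative fraction after k components = (λ_1 + ... + λ_k) / Σ λ:
  k = 1: 60/138 = 0.4348
  k = 2: (60 + 39)/138 = 99/138 = 0.7174
  k = 3: (60 + 39 + 39)/138 = 138/138 = 1

Summary (fraction, with percent):

explained: PC1 0.4348 (43.48%), PC2 0.2826 (28.26%), PC3 0.2826 (28.26%);  cumulative: 0.4348, 0.7174, 1


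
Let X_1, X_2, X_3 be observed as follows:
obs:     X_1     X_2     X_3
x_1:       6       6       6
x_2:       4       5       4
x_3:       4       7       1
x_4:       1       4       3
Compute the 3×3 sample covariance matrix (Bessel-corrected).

Step 1 — column means:
  mean(X_1) = (6 + 4 + 4 + 1) / 4 = 15/4 = 3.75
  mean(X_2) = (6 + 5 + 7 + 4) / 4 = 22/4 = 5.5
  mean(X_3) = (6 + 4 + 1 + 3) / 4 = 14/4 = 3.5

Step 2 — sample covariance S[i,j] = (1/(n-1)) · Σ_k (x_{k,i} - mean_i) · (x_{k,j} - mean_j), with n-1 = 3.
  S[X_1,X_1] = ((2.25)·(2.25) + (0.25)·(0.25) + (0.25)·(0.25) + (-2.75)·(-2.75)) / 3 = 12.75/3 = 4.25
  S[X_1,X_2] = ((2.25)·(0.5) + (0.25)·(-0.5) + (0.25)·(1.5) + (-2.75)·(-1.5)) / 3 = 5.5/3 = 1.8333
  S[X_1,X_3] = ((2.25)·(2.5) + (0.25)·(0.5) + (0.25)·(-2.5) + (-2.75)·(-0.5)) / 3 = 6.5/3 = 2.1667
  S[X_2,X_2] = ((0.5)·(0.5) + (-0.5)·(-0.5) + (1.5)·(1.5) + (-1.5)·(-1.5)) / 3 = 5/3 = 1.6667
  S[X_2,X_3] = ((0.5)·(2.5) + (-0.5)·(0.5) + (1.5)·(-2.5) + (-1.5)·(-0.5)) / 3 = -2/3 = -0.6667
  S[X_3,X_3] = ((2.5)·(2.5) + (0.5)·(0.5) + (-2.5)·(-2.5) + (-0.5)·(-0.5)) / 3 = 13/3 = 4.3333

S is symmetric (S[j,i] = S[i,j]). Assembling:

S = [[4.25, 1.8333, 2.1667],
 [1.8333, 1.6667, -0.6667],
 [2.1667, -0.6667, 4.3333]]


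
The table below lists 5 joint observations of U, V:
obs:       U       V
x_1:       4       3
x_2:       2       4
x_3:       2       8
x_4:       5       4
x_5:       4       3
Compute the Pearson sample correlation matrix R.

Step 1 — column means:
  mean(U) = (4 + 2 + 2 + 5 + 4) / 5 = 17/5 = 3.4
  mean(V) = (3 + 4 + 8 + 4 + 3) / 5 = 22/5 = 4.4

Step 2 — sample variances and covariances s[i,j] = (1/(n-1)) · Σ_k (x_{k,i} - mean_i) · (x_{k,j} - mean_j), with n-1 = 4:
  s[U,U] = ((0.6)·(0.6) + (-1.4)·(-1.4) + (-1.4)·(-1.4) + (1.6)·(1.6) + (0.6)·(0.6)) / 4 = 7.2/4 = 1.8
  s[U,V] = ((0.6)·(-1.4) + (-1.4)·(-0.4) + (-1.4)·(3.6) + (1.6)·(-0.4) + (0.6)·(-1.4)) / 4 = -6.8/4 = -1.7
  s[V,V] = ((-1.4)·(-1.4) + (-0.4)·(-0.4) + (3.6)·(3.6) + (-0.4)·(-0.4) + (-1.4)·(-1.4)) / 4 = 17.2/4 = 4.3
  Sample standard deviations s_i = √(s[i,i]):
  s(U) = √(1.8) = 1.3416
  s(V) = √(4.3) = 2.0736

Step 3 — r_{ij} = s_{ij} / (s_i · s_j):
  r[U,U] = 1 (diagonal).
  r[U,V] = -1.7 / (1.3416 · 2.0736) = -1.7 / 2.7821 = -0.6111
  r[V,V] = 1 (diagonal).

R is symmetric with unit diagonal. Assembling:

R = [[1, -0.6111],
 [-0.6111, 1]]


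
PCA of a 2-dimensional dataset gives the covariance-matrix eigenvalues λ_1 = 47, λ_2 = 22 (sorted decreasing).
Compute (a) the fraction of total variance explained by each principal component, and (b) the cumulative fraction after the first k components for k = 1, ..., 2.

Step 1 — total variance = trace(Sigma) = Σ λ_i = 47 + 22 = 69.

Step 2 — fraction explained by component i = λ_i / Σ λ:
  PC1: 47/69 = 0.6812
  PC2: 22/69 = 0.3188

Step 3 — cumulative fraction after k components = (λ_1 + ... + λ_k) / Σ λ:
  k = 1: 47/69 = 0.6812
  k = 2: (47 + 22)/69 = 69/69 = 1

Summary (fraction, with percent):

explained: PC1 0.6812 (68.12%), PC2 0.3188 (31.88%);  cumulative: 0.6812, 1


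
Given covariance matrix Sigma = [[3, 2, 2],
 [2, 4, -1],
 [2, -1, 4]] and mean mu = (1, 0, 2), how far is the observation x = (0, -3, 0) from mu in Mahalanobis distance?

Step 1 — centre the observation: (x - mu) = (-1, -3, -2).

Step 2 — invert Sigma (cofactor / det for 3×3, or solve directly):
  Sigma^{-1} = [[3, -2, -2],
 [-2, 1.6, 1.4],
 [-2, 1.4, 1.6]].

Step 3 — form the quadratic (x - mu)^T · Sigma^{-1} · (x - mu):
  Sigma^{-1} · (x - mu) = (7, -5.6, -5.4).
  (x - mu)^T · [Sigma^{-1} · (x - mu)] = (-1)·(7) + (-3)·(-5.6) + (-2)·(-5.4) = 20.6.

Step 4 — take square root: d = √(20.6) ≈ 4.5387.

d(x, mu) = √(20.6) ≈ 4.5387


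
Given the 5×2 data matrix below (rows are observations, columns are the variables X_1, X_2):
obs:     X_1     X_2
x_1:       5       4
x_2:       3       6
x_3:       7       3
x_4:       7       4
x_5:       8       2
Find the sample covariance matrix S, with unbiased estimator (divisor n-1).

Step 1 — column means:
  mean(X_1) = (5 + 3 + 7 + 7 + 8) / 5 = 30/5 = 6
  mean(X_2) = (4 + 6 + 3 + 4 + 2) / 5 = 19/5 = 3.8

Step 2 — sample covariance S[i,j] = (1/(n-1)) · Σ_k (x_{k,i} - mean_i) · (x_{k,j} - mean_j), with n-1 = 4.
  S[X_1,X_1] = ((-1)·(-1) + (-3)·(-3) + (1)·(1) + (1)·(1) + (2)·(2)) / 4 = 16/4 = 4
  S[X_1,X_2] = ((-1)·(0.2) + (-3)·(2.2) + (1)·(-0.8) + (1)·(0.2) + (2)·(-1.8)) / 4 = -11/4 = -2.75
  S[X_2,X_2] = ((0.2)·(0.2) + (2.2)·(2.2) + (-0.8)·(-0.8) + (0.2)·(0.2) + (-1.8)·(-1.8)) / 4 = 8.8/4 = 2.2

S is symmetric (S[j,i] = S[i,j]). Assembling:

S = [[4, -2.75],
 [-2.75, 2.2]]


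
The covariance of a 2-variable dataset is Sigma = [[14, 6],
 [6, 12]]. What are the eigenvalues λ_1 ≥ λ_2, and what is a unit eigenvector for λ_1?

Step 1 — characteristic polynomial of 2×2 Sigma:
  det(Sigma - λI) = λ² - trace · λ + det = 0.
  trace = 14 + 12 = 26, det = 14·12 - (6)² = 132.
Step 2 — discriminant:
  Δ = trace² - 4·det = 676 - 528 = 148.
Step 3 — eigenvalues:
  λ = (trace ± √Δ)/2 = (26 ± 12.1655)/2,
  λ_1 = 19.0828,  λ_2 = 6.9172.

Step 4 — unit eigenvector for λ_1: solve (Sigma - λ_1 I)v = 0. First row:
  (14 - 19.0828)·v_x + (6)·v_y = 0, i.e. (-5.0828)·v_x + (6)·v_y = 0,
  so v ∝ (b, λ_1 - a) = (6, 5.0828) = u.
  ||u|| = √((6)² + (5.0828)²) = √(61.8345) ≈ 7.8635,
  v_1 = u/||u|| ≈ (0.763, 0.6464) (||v_1|| = 1).

λ_1 = 19.0828,  λ_2 = 6.9172;  v_1 ≈ (0.763, 0.6464)


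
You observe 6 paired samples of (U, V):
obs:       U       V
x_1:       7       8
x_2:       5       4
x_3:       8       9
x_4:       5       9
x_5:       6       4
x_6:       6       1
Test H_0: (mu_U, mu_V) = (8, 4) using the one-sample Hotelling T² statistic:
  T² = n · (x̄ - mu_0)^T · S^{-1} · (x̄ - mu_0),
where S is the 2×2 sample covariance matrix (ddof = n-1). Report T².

Step 1 — sample mean vector:
  mean(U) = (7 + 5 + 8 + 5 + 6 + 6) / 6 = 37/6 = 6.1667
  mean(V) = (8 + 4 + 9 + 9 + 4 + 1) / 6 = 35/6 = 5.8333
  x̄ = (6.1667, 5.8333),  deviation x̄ - mu_0 = (6.1667, 5.8333) - (8, 4) = (-1.8333, 1.8333).

Step 2 — sample covariance matrix, S[i,j] = (1/(n-1)) · Σ_k (x_{k,i} - mean_i) · (x_{k,j} - mean_j), divisor n-1 = 5:
  S[U,U] = ((0.8333)·(0.8333) + (-1.1667)·(-1.1667) + (1.8333)·(1.8333) + (-1.1667)·(-1.1667) + (-0.1667)·(-0.1667) + (-0.1667)·(-0.1667)) / 5 = 6.8333/5 = 1.3667
  S[U,V] = ((0.8333)·(2.1667) + (-1.1667)·(-1.8333) + (1.8333)·(3.1667) + (-1.1667)·(3.1667) + (-0.1667)·(-1.8333) + (-0.1667)·(-4.8333)) / 5 = 7.1667/5 = 1.4333
  S[V,V] = ((2.1667)·(2.1667) + (-1.8333)·(-1.8333) + (3.1667)·(3.1667) + (3.1667)·(3.1667) + (-1.8333)·(-1.8333) + (-4.8333)·(-4.8333)) / 5 = 54.8333/5 = 10.9667
  S = [[1.3667, 1.4333],
 [1.4333, 10.9667]].

Step 3 — invert S. det(S) = 1.3667·10.9667 - (1.4333)² = 12.9333.
  S^{-1} = (1/det) · [[d, -b], [-b, a]] = [[0.8479, -0.1108],
 [-0.1108, 0.1057]].

Step 4 — quadratic form (x̄ - mu_0)^T · S^{-1} · (x̄ - mu_0):
  S^{-1} · (x̄ - mu_0) = (-1.7577, 0.3969),
  (x̄ - mu_0)^T · [...] = (-1.8333)·(-1.7577) + (1.8333)·(0.3969) = 3.9502.

Step 5 — scale by n: T² = 6 · 3.9502 = 23.701.

T² ≈ 23.701


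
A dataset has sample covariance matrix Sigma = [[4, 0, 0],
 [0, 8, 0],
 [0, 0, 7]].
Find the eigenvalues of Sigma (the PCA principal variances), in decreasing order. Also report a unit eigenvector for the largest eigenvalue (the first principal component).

Step 1 — characteristic polynomial p(λ) = det(λI - Sigma) = λ³ - tr·λ² + c_1·λ - det, where tr = trace, c_1 = sum of the principal 2×2 minors, det = det(Sigma):
  tr = 4 + 8 + 7 = 19,
  c_1 = (4·8 - (0)²) + (4·7 - (0)²) + (8·7 - (0)²) = 32 + 28 + 56 = 116,
  det = 4·(8·7 - (0)²) - (0)·((0)·7 - (0)·(0)) + (0)·((0)·(0) - 8·(0)) = 4·(56) - (0)·(0) + (0)·(0) = 224.
  So p(λ) = λ³ - 19λ² + 116λ - 224.
Step 2 — look for an integer root (rational root theorem: any rational root is an integer divisor of 224). Testing λ = 4:
  p(4) = 64 - 304 + 464 - 224 = 0  ✓
  Dividing out (λ - 4): p(λ) = (λ - 4)(λ² - 15λ + 56).
Step 3 — remaining eigenvalues from the quadratic λ² - 15λ + 56 = 0:
  Δ = 15² - 4·56 = 225 - 224 = 1,  λ = (15 ± √1)/2 = (15 ± 1)/2 = 8 or 7.
  Sorted: λ_1 = 8,  λ_2 = 7,  λ_3 = 4  (check: sum = 19 = tr ✓).

Step 4 — unit eigenvector for λ_1 = 8: v spans the null space of (Sigma - λ_1 I), whose rows are
  r_1 = (-4, 0, 0),  r_2 = (0, 0, 0),  r_3 = (0, 0, -1).
  v is orthogonal to every row, so take v ∝ r_1 × r_3 = ((0)·(-1) - (0)·(0), (0)·(0) - (-4)·(-1), (-4)·(0) - (0)·(0)) = (0, -4, 0).
  Rescale (divide by 4; multiply by -1 so the first nonzero entry is positive): u = (0, 1, 0).
  ||u|| = √((0)² + (1)² + (0)²) = √(1) = 1,  v_1 = u/||u|| ≈ (0, 1, 0) (||v_1|| = 1).

λ_1 = 8,  λ_2 = 7,  λ_3 = 4;  v_1 ≈ (0, 1, 0)


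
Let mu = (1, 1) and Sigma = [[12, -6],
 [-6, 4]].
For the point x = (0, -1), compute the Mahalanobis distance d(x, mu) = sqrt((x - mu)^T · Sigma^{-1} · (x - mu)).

Step 1 — centre the observation: (x - mu) = (-1, -2).

Step 2 — invert Sigma. det(Sigma) = 12·4 - (-6)² = 12.
  Sigma^{-1} = (1/det) · [[d, -b], [-b, a]] = [[0.3333, 0.5],
 [0.5, 1]].

Step 3 — form the quadratic (x - mu)^T · Sigma^{-1} · (x - mu):
  Sigma^{-1} · (x - mu) = (-1.3333, -2.5).
  (x - mu)^T · [Sigma^{-1} · (x - mu)] = (-1)·(-1.3333) + (-2)·(-2.5) = 6.3333.

Step 4 — take square root: d = √(6.3333) ≈ 2.5166.

d(x, mu) = √(6.3333) ≈ 2.5166


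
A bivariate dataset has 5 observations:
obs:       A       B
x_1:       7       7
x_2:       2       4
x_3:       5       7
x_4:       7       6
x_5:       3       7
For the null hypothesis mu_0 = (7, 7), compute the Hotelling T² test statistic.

Step 1 — sample mean vector:
  mean(A) = (7 + 2 + 5 + 7 + 3) / 5 = 24/5 = 4.8
  mean(B) = (7 + 4 + 7 + 6 + 7) / 5 = 31/5 = 6.2
  x̄ = (4.8, 6.2),  deviation x̄ - mu_0 = (4.8, 6.2) - (7, 7) = (-2.2, -0.8).

Step 2 — sample covariance matrix, S[i,j] = (1/(n-1)) · Σ_k (x_{k,i} - mean_i) · (x_{k,j} - mean_j), divisor n-1 = 4:
  S[A,A] = ((2.2)·(2.2) + (-2.8)·(-2.8) + (0.2)·(0.2) + (2.2)·(2.2) + (-1.8)·(-1.8)) / 4 = 20.8/4 = 5.2
  S[A,B] = ((2.2)·(0.8) + (-2.8)·(-2.2) + (0.2)·(0.8) + (2.2)·(-0.2) + (-1.8)·(0.8)) / 4 = 6.2/4 = 1.55
  S[B,B] = ((0.8)·(0.8) + (-2.2)·(-2.2) + (0.8)·(0.8) + (-0.2)·(-0.2) + (0.8)·(0.8)) / 4 = 6.8/4 = 1.7
  S = [[5.2, 1.55],
 [1.55, 1.7]].

Step 3 — invert S. det(S) = 5.2·1.7 - (1.55)² = 6.4375.
  S^{-1} = (1/det) · [[d, -b], [-b, a]] = [[0.2641, -0.2408],
 [-0.2408, 0.8078]].

Step 4 — quadratic form (x̄ - mu_0)^T · S^{-1} · (x̄ - mu_0):
  S^{-1} · (x̄ - mu_0) = (-0.3883, -0.1165),
  (x̄ - mu_0)^T · [...] = (-2.2)·(-0.3883) + (-0.8)·(-0.1165) = 0.9476.

Step 5 — scale by n: T² = 5 · 0.9476 = 4.7379.

T² ≈ 4.7379


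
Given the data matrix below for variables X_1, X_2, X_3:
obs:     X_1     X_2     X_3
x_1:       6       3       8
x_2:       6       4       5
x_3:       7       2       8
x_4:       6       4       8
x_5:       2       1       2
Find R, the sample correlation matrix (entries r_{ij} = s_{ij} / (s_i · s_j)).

Step 1 — column means:
  mean(X_1) = (6 + 6 + 7 + 6 + 2) / 5 = 27/5 = 5.4
  mean(X_2) = (3 + 4 + 2 + 4 + 1) / 5 = 14/5 = 2.8
  mean(X_3) = (8 + 5 + 8 + 8 + 2) / 5 = 31/5 = 6.2

Step 2 — sample variances and covariances s[i,j] = (1/(n-1)) · Σ_k (x_{k,i} - mean_i) · (x_{k,j} - mean_j), with n-1 = 4:
  s[X_1,X_1] = ((0.6)·(0.6) + (0.6)·(0.6) + (1.6)·(1.6) + (0.6)·(0.6) + (-3.4)·(-3.4)) / 4 = 15.2/4 = 3.8
  s[X_1,X_2] = ((0.6)·(0.2) + (0.6)·(1.2) + (1.6)·(-0.8) + (0.6)·(1.2) + (-3.4)·(-1.8)) / 4 = 6.4/4 = 1.6
  s[X_1,X_3] = ((0.6)·(1.8) + (0.6)·(-1.2) + (1.6)·(1.8) + (0.6)·(1.8) + (-3.4)·(-4.2)) / 4 = 18.6/4 = 4.65
  s[X_2,X_2] = ((0.2)·(0.2) + (1.2)·(1.2) + (-0.8)·(-0.8) + (1.2)·(1.2) + (-1.8)·(-1.8)) / 4 = 6.8/4 = 1.7
  s[X_2,X_3] = ((0.2)·(1.8) + (1.2)·(-1.2) + (-0.8)·(1.8) + (1.2)·(1.8) + (-1.8)·(-4.2)) / 4 = 7.2/4 = 1.8
  s[X_3,X_3] = ((1.8)·(1.8) + (-1.2)·(-1.2) + (1.8)·(1.8) + (1.8)·(1.8) + (-4.2)·(-4.2)) / 4 = 28.8/4 = 7.2
  Sample standard deviations s_i = √(s[i,i]):
  s(X_1) = √(3.8) = 1.9494
  s(X_2) = √(1.7) = 1.3038
  s(X_3) = √(7.2) = 2.6833

Step 3 — r_{ij} = s_{ij} / (s_i · s_j):
  r[X_1,X_1] = 1 (diagonal).
  r[X_1,X_2] = 1.6 / (1.9494 · 1.3038) = 1.6 / 2.5417 = 0.6295
  r[X_1,X_3] = 4.65 / (1.9494 · 2.6833) = 4.65 / 5.2307 = 0.889
  r[X_2,X_2] = 1 (diagonal).
  r[X_2,X_3] = 1.8 / (1.3038 · 2.6833) = 1.8 / 3.4986 = 0.5145
  r[X_3,X_3] = 1 (diagonal).

R is symmetric with unit diagonal. Assembling:

R = [[1, 0.6295, 0.889],
 [0.6295, 1, 0.5145],
 [0.889, 0.5145, 1]]


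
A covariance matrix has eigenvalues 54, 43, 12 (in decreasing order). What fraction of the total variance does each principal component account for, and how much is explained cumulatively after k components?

Step 1 — total variance = trace(Sigma) = Σ λ_i = 54 + 43 + 12 = 109.

Step 2 — fraction explained by component i = λ_i / Σ λ:
  PC1: 54/109 = 0.4954
  PC2: 43/109 = 0.3945
  PC3: 12/109 = 0.1101

Step 3 — cumulative fraction after k components = (λ_1 + ... + λ_k) / Σ λ:
  k = 1: 54/109 = 0.4954
  k = 2: (54 + 43)/109 = 97/109 = 0.8899
  k = 3: (54 + 43 + 12)/109 = 109/109 = 1

Summary (fraction, with percent):

explained: PC1 0.4954 (49.54%), PC2 0.3945 (39.45%), PC3 0.1101 (11.01%);  cumulative: 0.4954, 0.8899, 1


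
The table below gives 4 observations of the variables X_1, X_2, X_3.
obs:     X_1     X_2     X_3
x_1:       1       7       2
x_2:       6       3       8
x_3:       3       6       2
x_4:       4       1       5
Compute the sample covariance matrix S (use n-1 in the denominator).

Step 1 — column means:
  mean(X_1) = (1 + 6 + 3 + 4) / 4 = 14/4 = 3.5
  mean(X_2) = (7 + 3 + 6 + 1) / 4 = 17/4 = 4.25
  mean(X_3) = (2 + 8 + 2 + 5) / 4 = 17/4 = 4.25

Step 2 — sample covariance S[i,j] = (1/(n-1)) · Σ_k (x_{k,i} - mean_i) · (x_{k,j} - mean_j), with n-1 = 3.
  S[X_1,X_1] = ((-2.5)·(-2.5) + (2.5)·(2.5) + (-0.5)·(-0.5) + (0.5)·(0.5)) / 3 = 13/3 = 4.3333
  S[X_1,X_2] = ((-2.5)·(2.75) + (2.5)·(-1.25) + (-0.5)·(1.75) + (0.5)·(-3.25)) / 3 = -12.5/3 = -4.1667
  S[X_1,X_3] = ((-2.5)·(-2.25) + (2.5)·(3.75) + (-0.5)·(-2.25) + (0.5)·(0.75)) / 3 = 16.5/3 = 5.5
  S[X_2,X_2] = ((2.75)·(2.75) + (-1.25)·(-1.25) + (1.75)·(1.75) + (-3.25)·(-3.25)) / 3 = 22.75/3 = 7.5833
  S[X_2,X_3] = ((2.75)·(-2.25) + (-1.25)·(3.75) + (1.75)·(-2.25) + (-3.25)·(0.75)) / 3 = -17.25/3 = -5.75
  S[X_3,X_3] = ((-2.25)·(-2.25) + (3.75)·(3.75) + (-2.25)·(-2.25) + (0.75)·(0.75)) / 3 = 24.75/3 = 8.25

S is symmetric (S[j,i] = S[i,j]). Assembling:

S = [[4.3333, -4.1667, 5.5],
 [-4.1667, 7.5833, -5.75],
 [5.5, -5.75, 8.25]]


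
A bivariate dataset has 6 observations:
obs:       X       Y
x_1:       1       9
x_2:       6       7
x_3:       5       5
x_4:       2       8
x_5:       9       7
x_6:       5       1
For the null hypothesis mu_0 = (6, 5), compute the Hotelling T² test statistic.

Step 1 — sample mean vector:
  mean(X) = (1 + 6 + 5 + 2 + 9 + 5) / 6 = 28/6 = 4.6667
  mean(Y) = (9 + 7 + 5 + 8 + 7 + 1) / 6 = 37/6 = 6.1667
  x̄ = (4.6667, 6.1667),  deviation x̄ - mu_0 = (4.6667, 6.1667) - (6, 5) = (-1.3333, 1.1667).

Step 2 — sample covariance matrix, S[i,j] = (1/(n-1)) · Σ_k (x_{k,i} - mean_i) · (x_{k,j} - mean_j), divisor n-1 = 5:
  S[X,X] = ((-3.6667)·(-3.6667) + (1.3333)·(1.3333) + (0.3333)·(0.3333) + (-2.6667)·(-2.6667) + (4.3333)·(4.3333) + (0.3333)·(0.3333)) / 5 = 41.3333/5 = 8.2667
  S[X,Y] = ((-3.6667)·(2.8333) + (1.3333)·(0.8333) + (0.3333)·(-1.1667) + (-2.6667)·(1.8333) + (4.3333)·(0.8333) + (0.3333)·(-5.1667)) / 5 = -12.6667/5 = -2.5333
  S[Y,Y] = ((2.8333)·(2.8333) + (0.8333)·(0.8333) + (-1.1667)·(-1.1667) + (1.8333)·(1.8333) + (0.8333)·(0.8333) + (-5.1667)·(-5.1667)) / 5 = 40.8333/5 = 8.1667
  S = [[8.2667, -2.5333],
 [-2.5333, 8.1667]].

Step 3 — invert S. det(S) = 8.2667·8.1667 - (-2.5333)² = 61.0933.
  S^{-1} = (1/det) · [[d, -b], [-b, a]] = [[0.1337, 0.0415],
 [0.0415, 0.1353]].

Step 4 — quadratic form (x̄ - mu_0)^T · S^{-1} · (x̄ - mu_0):
  S^{-1} · (x̄ - mu_0) = (-0.1299, 0.1026),
  (x̄ - mu_0)^T · [...] = (-1.3333)·(-0.1299) + (1.1667)·(0.1026) = 0.2928.

Step 5 — scale by n: T² = 6 · 0.2928 = 1.7569.

T² ≈ 1.7569


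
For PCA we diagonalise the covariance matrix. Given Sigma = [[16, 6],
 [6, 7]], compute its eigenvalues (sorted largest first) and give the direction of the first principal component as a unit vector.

Step 1 — characteristic polynomial of 2×2 Sigma:
  det(Sigma - λI) = λ² - trace · λ + det = 0.
  trace = 16 + 7 = 23, det = 16·7 - (6)² = 76.
Step 2 — discriminant:
  Δ = trace² - 4·det = 529 - 304 = 225.
Step 3 — eigenvalues:
  λ = (trace ± √Δ)/2 = (23 ± 15)/2,
  λ_1 = 19,  λ_2 = 4.

Step 4 — unit eigenvector for λ_1: solve (Sigma - λ_1 I)v = 0. First row:
  (16 - 19)·v_x + (6)·v_y = 0, i.e. (-3)·v_x + (6)·v_y = 0,
  so v ∝ (b, λ_1 - a) = (6, 3) = u.
  ||u|| = √((6)² + (3)²) = √(45) ≈ 6.7082,
  v_1 = u/||u|| ≈ (0.8944, 0.4472) (||v_1|| = 1).

λ_1 = 19,  λ_2 = 4;  v_1 ≈ (0.8944, 0.4472)


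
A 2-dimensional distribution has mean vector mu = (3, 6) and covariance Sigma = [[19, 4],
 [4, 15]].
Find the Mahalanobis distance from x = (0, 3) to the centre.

Step 1 — centre the observation: (x - mu) = (-3, -3).

Step 2 — invert Sigma. det(Sigma) = 19·15 - (4)² = 269.
  Sigma^{-1} = (1/det) · [[d, -b], [-b, a]] = [[0.0558, -0.0149],
 [-0.0149, 0.0706]].

Step 3 — form the quadratic (x - mu)^T · Sigma^{-1} · (x - mu):
  Sigma^{-1} · (x - mu) = (-0.1227, -0.1673).
  (x - mu)^T · [Sigma^{-1} · (x - mu)] = (-3)·(-0.1227) + (-3)·(-0.1673) = 0.8699.

Step 4 — take square root: d = √(0.8699) ≈ 0.9327.

d(x, mu) = √(0.8699) ≈ 0.9327


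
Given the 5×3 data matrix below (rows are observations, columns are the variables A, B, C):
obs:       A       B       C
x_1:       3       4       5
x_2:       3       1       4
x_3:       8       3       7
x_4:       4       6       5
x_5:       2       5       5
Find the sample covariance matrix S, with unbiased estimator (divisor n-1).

Step 1 — column means:
  mean(A) = (3 + 3 + 8 + 4 + 2) / 5 = 20/5 = 4
  mean(B) = (4 + 1 + 3 + 6 + 5) / 5 = 19/5 = 3.8
  mean(C) = (5 + 4 + 7 + 5 + 5) / 5 = 26/5 = 5.2

Step 2 — sample covariance S[i,j] = (1/(n-1)) · Σ_k (x_{k,i} - mean_i) · (x_{k,j} - mean_j), with n-1 = 4.
  S[A,A] = ((-1)·(-1) + (-1)·(-1) + (4)·(4) + (0)·(0) + (-2)·(-2)) / 4 = 22/4 = 5.5
  S[A,B] = ((-1)·(0.2) + (-1)·(-2.8) + (4)·(-0.8) + (0)·(2.2) + (-2)·(1.2)) / 4 = -3/4 = -0.75
  S[A,C] = ((-1)·(-0.2) + (-1)·(-1.2) + (4)·(1.8) + (0)·(-0.2) + (-2)·(-0.2)) / 4 = 9/4 = 2.25
  S[B,B] = ((0.2)·(0.2) + (-2.8)·(-2.8) + (-0.8)·(-0.8) + (2.2)·(2.2) + (1.2)·(1.2)) / 4 = 14.8/4 = 3.7
  S[B,C] = ((0.2)·(-0.2) + (-2.8)·(-1.2) + (-0.8)·(1.8) + (2.2)·(-0.2) + (1.2)·(-0.2)) / 4 = 1.2/4 = 0.3
  S[C,C] = ((-0.2)·(-0.2) + (-1.2)·(-1.2) + (1.8)·(1.8) + (-0.2)·(-0.2) + (-0.2)·(-0.2)) / 4 = 4.8/4 = 1.2

S is symmetric (S[j,i] = S[i,j]). Assembling:

S = [[5.5, -0.75, 2.25],
 [-0.75, 3.7, 0.3],
 [2.25, 0.3, 1.2]]


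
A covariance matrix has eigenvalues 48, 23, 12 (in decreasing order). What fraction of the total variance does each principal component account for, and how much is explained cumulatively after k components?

Step 1 — total variance = trace(Sigma) = Σ λ_i = 48 + 23 + 12 = 83.

Step 2 — fraction explained by component i = λ_i / Σ λ:
  PC1: 48/83 = 0.5783
  PC2: 23/83 = 0.2771
  PC3: 12/83 = 0.1446

Step 3 — cumulative fraction after k components = (λ_1 + ... + λ_k) / Σ λ:
  k = 1: 48/83 = 0.5783
  k = 2: (48 + 23)/83 = 71/83 = 0.8554
  k = 3: (48 + 23 + 12)/83 = 83/83 = 1

Summary (fraction, with percent):

explained: PC1 0.5783 (57.83%), PC2 0.2771 (27.71%), PC3 0.1446 (14.46%);  cumulative: 0.5783, 0.8554, 1
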